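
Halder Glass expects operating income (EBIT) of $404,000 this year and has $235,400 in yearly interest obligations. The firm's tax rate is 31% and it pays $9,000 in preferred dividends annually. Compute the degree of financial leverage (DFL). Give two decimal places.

Interest = $235,400.00.
Preferred dividends grossed up pre-tax: $9,000 / (1 − 0.31) = $13,043.48.
DFL = EBIT ÷ [EBIT − I − D_p/(1−t)] = $404,000 ÷ [$404,000 − $235,400.00 − $13,043.48] = $404,000 ÷ $155,556.52 = 2.5971.

2.60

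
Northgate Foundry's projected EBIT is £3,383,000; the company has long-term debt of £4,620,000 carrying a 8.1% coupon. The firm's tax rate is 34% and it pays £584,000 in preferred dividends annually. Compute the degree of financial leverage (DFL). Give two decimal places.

Interest = £374,220.00.
Preferred dividends grossed up pre-tax: £584,000 / (1 − 0.34) = £884,848.48.
DFL = EBIT ÷ [EBIT − I − D_p/(1−t)] = £3,383,000 ÷ [£3,383,000 − £374,220.00 − £884,848.48] = £3,383,000 ÷ £2,123,931.52 = 1.5928.

1.59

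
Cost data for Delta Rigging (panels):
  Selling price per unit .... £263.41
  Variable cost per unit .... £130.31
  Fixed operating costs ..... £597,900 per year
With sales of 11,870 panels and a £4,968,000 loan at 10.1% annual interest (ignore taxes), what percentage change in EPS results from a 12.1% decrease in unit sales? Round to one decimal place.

-39.8%

Contribution at this volume is 11,870 × £133.10 = £1,579,897.00.
Subtracting fixed costs: EBIT = £1,579,897.00 − £597,900 = £981,997.00.
After interest of £501,768.00, pre-tax earnings = £480,229.00.
Degree of combined leverage = contribution ÷ (EBIT − I) = £1,579,897.00 ÷ £480,229.00 = 3.2899.
%ΔEPS = DCL × %ΔSales = 3.2899 × -12.1% = -39.8%.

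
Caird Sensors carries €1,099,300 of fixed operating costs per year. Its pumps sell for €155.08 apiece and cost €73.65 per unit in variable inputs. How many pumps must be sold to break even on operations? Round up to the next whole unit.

Contribution margin per unit = €155.08 − €73.65 = €81.43.
Break-even Q = €1,099,300 / €81.43 = 13,499.94 → 13,500 pumps.

13,500 pumps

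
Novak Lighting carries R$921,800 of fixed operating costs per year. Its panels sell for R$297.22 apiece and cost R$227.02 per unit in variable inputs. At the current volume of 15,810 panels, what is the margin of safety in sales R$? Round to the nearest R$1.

Each unit contributes R$297.22 − R$227.02 = R$70.20. Break-even units = R$921,800 ÷ R$70.20 = 13,131.05; break-even revenue = 13,131.05 × R$297.22 = R$3,902,811.91.
Actual sales revenue = 15,810 × R$297.22 = R$4,699,048.20.
Margin of safety = R$4,699,048.20 − R$3,902,811.91 = R$796,236.

R$796,236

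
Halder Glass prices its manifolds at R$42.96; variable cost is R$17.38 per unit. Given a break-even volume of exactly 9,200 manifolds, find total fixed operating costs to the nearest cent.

Each unit contributes R$42.96 − R$17.38 = R$25.58.
Since BE = FC / CM, FC = 9,200 × R$25.58 = R$235,336.00.

R$235,336.00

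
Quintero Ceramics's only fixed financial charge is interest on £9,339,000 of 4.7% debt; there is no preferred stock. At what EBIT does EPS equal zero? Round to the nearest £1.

£438,933

Annual interest = 4.7% × £9,339,000 = £438,933.00.
With no preferred dividends, EPS = 0 when EBIT exactly covers interest, so the financial break-even EBIT is £438,933.00.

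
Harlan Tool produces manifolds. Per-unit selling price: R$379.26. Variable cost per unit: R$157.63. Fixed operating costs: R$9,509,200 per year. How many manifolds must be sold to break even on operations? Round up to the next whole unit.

42,906 manifolds

Contribution margin per unit = R$379.26 − R$157.63 = R$221.63.
Break-even volume = fixed costs ÷ CM per unit = R$9,509,200 ÷ R$221.63 = 42,905.74, so 42,906 manifolds.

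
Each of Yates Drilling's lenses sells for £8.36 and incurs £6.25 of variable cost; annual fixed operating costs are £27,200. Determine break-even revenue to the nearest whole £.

CM per unit = £8.36 − £6.25 = £2.11; CM ratio = £2.11 / £8.36 = 0.2524.
Break-even sales = FC ÷ CM ratio = £27,200 × £8.36 / £2.11 = £107,769.

£107,769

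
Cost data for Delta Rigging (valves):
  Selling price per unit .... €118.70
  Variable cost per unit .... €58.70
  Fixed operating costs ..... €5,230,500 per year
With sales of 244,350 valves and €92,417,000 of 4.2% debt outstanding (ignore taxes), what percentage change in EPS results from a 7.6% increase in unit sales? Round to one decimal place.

+20.1%

Contribution at this volume is 244,350 × €60.00 = €14,661,000.00.
Subtracting fixed costs: EBIT = €14,661,000.00 − €5,230,500 = €9,430,500.00.
After interest of €3,881,514.00, pre-tax earnings = €5,548,986.00.
Degree of combined leverage = contribution ÷ (EBIT − I) = €14,661,000.00 ÷ €5,548,986.00 = 2.6421.
EPS therefore changes by 2.6421 × (+7.6%) = +20.1%.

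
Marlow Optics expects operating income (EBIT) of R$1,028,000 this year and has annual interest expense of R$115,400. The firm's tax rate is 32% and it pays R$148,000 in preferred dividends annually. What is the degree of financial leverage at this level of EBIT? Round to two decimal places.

Interest = R$115,400.00.
Pre-tax preferred-dividend burden = R$148,000 ÷ (1 − 0.32) = R$217,647.06.
DFL = EBIT ÷ [EBIT − I − D_p/(1−t)] = R$1,028,000 ÷ [R$1,028,000 − R$115,400.00 − R$217,647.06] = R$1,028,000 ÷ R$694,952.94 = 1.4792.

1.48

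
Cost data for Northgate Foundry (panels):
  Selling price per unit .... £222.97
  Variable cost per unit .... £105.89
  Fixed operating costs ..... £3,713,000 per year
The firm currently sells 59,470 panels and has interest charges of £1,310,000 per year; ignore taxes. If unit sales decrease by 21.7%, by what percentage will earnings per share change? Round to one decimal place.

Total contribution margin = 59,470 × £117.08 = £6,962,747.60.
EBIT = £6,962,747.60 − £3,713,000 = £3,249,747.60.
After interest of £1,310,000.00, pre-tax earnings = £1,939,747.60.
DCL = total CM / (EBIT − I) = £6,962,747.60 / £1,939,747.60 = 3.5895.
EPS therefore changes by 3.5895 × (-21.7%) = -77.9%.

-77.9%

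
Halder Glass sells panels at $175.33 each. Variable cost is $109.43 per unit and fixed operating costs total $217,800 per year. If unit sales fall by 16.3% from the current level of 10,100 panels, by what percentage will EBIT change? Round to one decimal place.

-24.2%

Total contribution margin = 10,100 × $65.90 = $665,590.00.
Operating income = contribution − fixed costs = $665,590.00 − $217,800 = $447,790.00.
So DOL = total CM / EBIT = $665,590.00 / $447,790.00 = 1.4864.
%ΔEBIT = DOL × %ΔSales = 1.4864 × -16.3% = -24.2%.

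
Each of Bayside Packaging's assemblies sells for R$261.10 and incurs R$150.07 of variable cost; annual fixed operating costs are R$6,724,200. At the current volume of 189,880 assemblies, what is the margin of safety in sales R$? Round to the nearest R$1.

R$33,764,927

Contribution margin per unit = R$261.10 − R$150.07 = R$111.03. Break-even units = R$6,724,200 ÷ R$111.03 = 60,562.01; break-even revenue = 60,562.01 × R$261.10 = R$15,812,740.88.
Actual sales revenue = 189,880 × R$261.10 = R$49,577,668.00.
Margin of safety = R$49,577,668.00 − R$15,812,740.88 = R$33,764,927.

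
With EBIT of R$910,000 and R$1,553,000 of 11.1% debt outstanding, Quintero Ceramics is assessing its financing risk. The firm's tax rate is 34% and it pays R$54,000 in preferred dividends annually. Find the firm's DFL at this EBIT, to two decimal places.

1.39

Interest = R$172,383.00.
Pre-tax preferred-dividend burden = R$54,000 ÷ (1 − 0.34) = R$81,818.18.
DFL = EBIT ÷ [EBIT − I − D_p/(1−t)] = R$910,000 ÷ [R$910,000 − R$172,383.00 − R$81,818.18] = R$910,000 ÷ R$655,798.82 = 1.3876.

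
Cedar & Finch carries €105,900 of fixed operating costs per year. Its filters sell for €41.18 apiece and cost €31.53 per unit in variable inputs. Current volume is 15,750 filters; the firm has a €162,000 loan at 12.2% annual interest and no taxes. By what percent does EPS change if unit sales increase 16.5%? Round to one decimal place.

Total contribution margin = 15,750 × €9.65 = €151,987.50.
Subtracting fixed costs: EBIT = €151,987.50 − €105,900 = €46,087.50.
After interest of €19,764.00, pre-tax earnings = €26,323.50.
DCL = total CM / (EBIT − I) = €151,987.50 / €26,323.50 = 5.7738.
EPS therefore changes by 5.7738 × (+16.5%) = +95.3%.

+95.3%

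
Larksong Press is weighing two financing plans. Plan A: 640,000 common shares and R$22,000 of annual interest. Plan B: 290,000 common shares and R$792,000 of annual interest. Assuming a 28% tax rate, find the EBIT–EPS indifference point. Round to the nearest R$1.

At indifference, (EBIT − 22,000)(1 − t)/640,000 = (EBIT − 792,000)(1 − t)/290,000.
The (1 − t) factor cancels: (EBIT − 22,000) × 290,000 = (EBIT − 792,000) × 640,000.
Solving, EBIT = (792,000·640,000 − 22,000·290,000) / (640,000 − 290,000) = 500,500,000,000 / 350,000 = 1,430,000.00.

R$1,430,000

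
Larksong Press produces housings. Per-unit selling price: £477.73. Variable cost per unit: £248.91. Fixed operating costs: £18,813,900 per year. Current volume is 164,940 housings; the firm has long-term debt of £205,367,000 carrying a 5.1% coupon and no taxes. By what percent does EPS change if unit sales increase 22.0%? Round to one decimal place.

At 164,940 units, contribution = 164,940 × £228.82 = £37,741,570.80.
Operating income = contribution − fixed costs = £37,741,570.80 − £18,813,900 = £18,927,670.80.
After interest of £10,473,717.00, pre-tax earnings = £8,453,953.80.
Degree of combined leverage = contribution ÷ (EBIT − I) = £37,741,570.80 ÷ £8,453,953.80 = 4.4644.
%ΔEPS = DCL × %ΔSales = 4.4644 × +22.0% = +98.2%.

+98.2%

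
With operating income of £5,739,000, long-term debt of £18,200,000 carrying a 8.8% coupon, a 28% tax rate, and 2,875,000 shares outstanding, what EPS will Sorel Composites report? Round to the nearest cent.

Interest = £1,601,600.00, so EBT = £5,739,000 − £1,601,600.00 = £4,137,400.00.
After tax at 28%: net income = £4,137,400.00 × 0.72 = £2,978,928.00.
EPS = £2,978,928.00 ÷ 2,875,000 = £1.04.

£1.04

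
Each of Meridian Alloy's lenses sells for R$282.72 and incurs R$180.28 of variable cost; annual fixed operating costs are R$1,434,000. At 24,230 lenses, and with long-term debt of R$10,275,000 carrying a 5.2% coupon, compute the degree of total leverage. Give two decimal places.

4.83

Contribution at this volume is 24,230 × R$102.44 = R$2,482,121.20.
Subtracting fixed costs: EBIT = R$2,482,121.20 − R$1,434,000 = R$1,048,121.20. Interest = R$534,300.00, so EBIT − I = R$513,821.20.
DCL = contribution ÷ (EBIT − I) = R$2,482,121.20 ÷ R$513,821.20 = 4.8307.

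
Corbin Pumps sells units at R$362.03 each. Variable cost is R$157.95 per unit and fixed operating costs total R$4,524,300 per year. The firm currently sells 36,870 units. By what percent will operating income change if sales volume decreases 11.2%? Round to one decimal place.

Total contribution margin = 36,870 × R$204.08 = R$7,524,429.60.
Subtracting fixed costs: EBIT = R$7,524,429.60 − R$4,524,300 = R$3,000,129.60.
DOL = contribution ÷ EBIT = R$7,524,429.60 ÷ R$3,000,129.60 = 2.5080.
So EBIT moves 2.5080 × (-11.2%) = -28.1%.

-28.1%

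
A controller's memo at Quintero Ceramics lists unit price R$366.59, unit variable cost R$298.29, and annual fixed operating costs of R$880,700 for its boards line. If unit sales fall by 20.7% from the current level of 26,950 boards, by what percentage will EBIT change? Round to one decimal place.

Contribution at this volume is 26,950 × R$68.30 = R$1,840,685.00.
Subtracting fixed costs: EBIT = R$1,840,685.00 − R$880,700 = R$959,985.00.
Degree of operating leverage = R$1,840,685.00 / R$959,985.00 = 1.9174.
Operating income changes by 1.9174 × -20.7% = -39.7%.

-39.7%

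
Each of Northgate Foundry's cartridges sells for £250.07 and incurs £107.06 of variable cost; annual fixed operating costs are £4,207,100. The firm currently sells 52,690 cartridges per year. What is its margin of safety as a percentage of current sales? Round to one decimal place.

Unit CM = price − variable cost = £250.07 − £107.06 = £143.01. Break-even units = £4,207,100 ÷ £143.01 = 29,418.22; break-even revenue = 29,418.22 × £250.07 = £7,356,614.90.
Current sales = 52,690 × £250.07 = £13,176,188.30.
Margin of safety = (£13,176,188.30 − £7,356,614.90) ÷ £13,176,188.30 = 44.2%.

44.2%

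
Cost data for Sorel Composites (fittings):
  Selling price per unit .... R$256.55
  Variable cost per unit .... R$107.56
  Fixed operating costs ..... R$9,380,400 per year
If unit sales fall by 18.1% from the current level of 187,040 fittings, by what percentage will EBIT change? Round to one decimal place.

At 187,040 units, contribution = 187,040 × R$148.99 = R$27,867,089.60.
EBIT = R$27,867,089.60 − R$9,380,400 = R$18,486,689.60.
DOL = contribution ÷ EBIT = R$27,867,089.60 ÷ R$18,486,689.60 = 1.5074.
%ΔEBIT = DOL × %ΔSales = 1.5074 × -18.1% = -27.3%.

-27.3%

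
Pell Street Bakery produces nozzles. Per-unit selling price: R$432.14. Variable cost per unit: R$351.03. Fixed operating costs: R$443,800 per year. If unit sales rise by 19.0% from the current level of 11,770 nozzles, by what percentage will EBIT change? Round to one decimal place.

+35.5%

Contribution at this volume is 11,770 × R$81.11 = R$954,664.70.
Subtracting fixed costs: EBIT = R$954,664.70 − R$443,800 = R$510,864.70.
DOL = contribution ÷ EBIT = R$954,664.70 ÷ R$510,864.70 = 1.8687.
Operating income changes by 1.8687 × +19.0% = +35.5%.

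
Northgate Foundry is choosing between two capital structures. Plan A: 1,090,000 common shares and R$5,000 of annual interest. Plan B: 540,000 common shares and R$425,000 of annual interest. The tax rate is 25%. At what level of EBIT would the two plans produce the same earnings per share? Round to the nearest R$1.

R$837,364

Set EPS_A = EPS_B: (EBIT − R$5,000)(1 − 0.25) ÷ 1,090,000 = (EBIT − R$425,000)(1 − 0.25) ÷ 540,000.
The (1 − t) factor cancels: (EBIT − 5,000) × 540,000 = (EBIT − 425,000) × 1,090,000.
EBIT × (1,090,000 − 540,000) = 425,000 × 1,090,000 − 5,000 × 540,000 = 460,550,000,000, so EBIT = 460,550,000,000 ÷ 550,000 = 837,363.64.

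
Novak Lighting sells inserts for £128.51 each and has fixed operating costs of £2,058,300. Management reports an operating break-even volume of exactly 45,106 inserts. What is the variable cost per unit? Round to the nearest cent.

At break-even, FC = Q × (P − VC), so P − VC = £2,058,300 ÷ 45,106 = £45.6325.
Variable cost per unit = £128.51 − £45.6325 = £82.88.

£82.88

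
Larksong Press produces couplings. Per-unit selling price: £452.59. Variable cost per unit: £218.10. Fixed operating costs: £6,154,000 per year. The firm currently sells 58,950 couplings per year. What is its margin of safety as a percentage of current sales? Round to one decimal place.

55.5%

Each unit contributes £452.59 − £218.10 = £234.49. Break-even units = £6,154,000 ÷ £234.49 = 26,244.19; break-even revenue = 26,244.19 × £452.59 = £11,877,857.73.
Actual sales revenue = 58,950 × £452.59 = £26,680,180.50.
Margin of safety = (£26,680,180.50 − £11,877,857.73) ÷ £26,680,180.50 = 55.5%.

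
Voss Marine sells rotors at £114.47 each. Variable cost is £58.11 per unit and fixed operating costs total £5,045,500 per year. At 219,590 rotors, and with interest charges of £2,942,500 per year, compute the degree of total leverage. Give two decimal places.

Contribution at this volume is 219,590 × £56.36 = £12,376,092.40.
EBIT = £12,376,092.40 − £5,045,500 = £7,330,592.40. Interest = £2,942,500.00.
DOL = £12,376,092.40 ÷ £7,330,592.40 = 1.6883; DFL = £7,330,592.40 ÷ £4,388,092.40 = 1.6706.
Combined leverage = 1.6883 × 1.6706 = 2.8205.

2.82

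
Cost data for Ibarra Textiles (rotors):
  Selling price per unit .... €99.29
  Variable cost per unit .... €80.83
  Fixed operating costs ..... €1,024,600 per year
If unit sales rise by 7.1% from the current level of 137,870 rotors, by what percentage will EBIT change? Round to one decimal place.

+11.9%

Contribution at this volume is 137,870 × €18.46 = €2,545,080.20.
EBIT = €2,545,080.20 − €1,024,600 = €1,520,480.20.
So DOL = total CM / EBIT = €2,545,080.20 / €1,520,480.20 = 1.6739.
%ΔEBIT = DOL × %ΔSales = 1.6739 × +7.1% = +11.9%.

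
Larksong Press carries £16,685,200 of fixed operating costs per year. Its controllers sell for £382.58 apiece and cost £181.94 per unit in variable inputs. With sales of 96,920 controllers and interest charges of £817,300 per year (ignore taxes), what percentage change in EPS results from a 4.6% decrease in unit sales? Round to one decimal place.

At 96,920 units, contribution = 96,920 × £200.64 = £19,446,028.80.
Operating income = contribution − fixed costs = £19,446,028.80 − £16,685,200 = £2,760,828.80.
After interest of £817,300.00, pre-tax earnings = £1,943,528.80.
DCL = total CM / (EBIT − I) = £19,446,028.80 / £1,943,528.80 = 10.0055.
EPS therefore changes by 10.0055 × (-4.6%) = -46.0%.

-46.0%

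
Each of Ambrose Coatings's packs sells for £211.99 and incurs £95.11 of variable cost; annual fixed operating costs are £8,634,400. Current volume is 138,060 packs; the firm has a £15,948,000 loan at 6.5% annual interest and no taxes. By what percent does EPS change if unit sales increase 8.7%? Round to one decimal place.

Total contribution margin = 138,060 × £116.88 = £16,136,452.80.
Operating income = contribution − fixed costs = £16,136,452.80 − £8,634,400 = £7,502,052.80.
Interest = £1,036,620.00, so EBIT − I = £6,465,432.80.
Degree of combined leverage = contribution ÷ (EBIT − I) = £16,136,452.80 ÷ £6,465,432.80 = 2.4958.
EPS therefore changes by 2.4958 × (+8.7%) = +21.7%.

+21.7%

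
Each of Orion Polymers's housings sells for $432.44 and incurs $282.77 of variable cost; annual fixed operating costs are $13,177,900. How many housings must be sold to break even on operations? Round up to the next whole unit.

88,047 housings

Each unit contributes $432.44 − $282.77 = $149.67.
Break-even volume = fixed costs ÷ CM per unit = $13,177,900 ÷ $149.67 = 88,046.37, so 88,047 housings.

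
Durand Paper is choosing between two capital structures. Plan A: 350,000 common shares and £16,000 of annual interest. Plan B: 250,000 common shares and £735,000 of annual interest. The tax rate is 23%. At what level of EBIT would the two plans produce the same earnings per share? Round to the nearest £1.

At indifference, (EBIT − 16,000)(1 − t)/350,000 = (EBIT − 735,000)(1 − t)/250,000.
Cancelling (1 − t) and cross-multiplying: 250,000·(EBIT − 16,000) = 350,000·(EBIT − 735,000).
Solving, EBIT = (735,000·350,000 − 16,000·250,000) / (350,000 − 250,000) = 253,250,000,000 / 100,000 = 2,532,500.00.

£2,532,500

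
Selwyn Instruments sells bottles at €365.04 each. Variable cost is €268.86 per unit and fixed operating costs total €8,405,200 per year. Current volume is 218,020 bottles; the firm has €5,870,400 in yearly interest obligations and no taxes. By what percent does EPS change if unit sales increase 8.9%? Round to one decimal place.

At 218,020 units, contribution = 218,020 × €96.18 = €20,969,163.60.
Subtracting fixed costs: EBIT = €20,969,163.60 − €8,405,200 = €12,563,963.60.
Interest = €5,870,400.00, so EBIT − I = €6,693,563.60.
DCL = total CM / (EBIT − I) = €20,969,163.60 / €6,693,563.60 = 3.1327.
%ΔEPS = DCL × %ΔSales = 3.1327 × +8.9% = +27.9%.

+27.9%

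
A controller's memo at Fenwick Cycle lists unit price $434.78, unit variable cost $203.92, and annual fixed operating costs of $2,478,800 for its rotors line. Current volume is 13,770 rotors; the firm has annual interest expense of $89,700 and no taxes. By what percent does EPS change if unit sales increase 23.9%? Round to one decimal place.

+124.5%

At 13,770 units, contribution = 13,770 × $230.86 = $3,178,942.20.
EBIT = $3,178,942.20 − $2,478,800 = $700,142.20.
After interest of $89,700.00, pre-tax earnings = $610,442.20.
Degree of combined leverage = contribution ÷ (EBIT − I) = $3,178,942.20 ÷ $610,442.20 = 5.2076.
EPS therefore changes by 5.2076 × (+23.9%) = +124.5%.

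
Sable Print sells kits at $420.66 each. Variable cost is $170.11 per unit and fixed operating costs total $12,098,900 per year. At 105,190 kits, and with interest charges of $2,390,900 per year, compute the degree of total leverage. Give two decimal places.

At 105,190 units, contribution = 105,190 × $250.55 = $26,355,354.50.
EBIT = $26,355,354.50 − $12,098,900 = $14,256,454.50. Interest = $2,390,900.00.
DOL = $26,355,354.50 ÷ $14,256,454.50 = 1.8487; DFL = $14,256,454.50 ÷ $11,865,554.50 = 1.2015.
Combined leverage = 1.8487 × 1.2015 = 2.2212.

2.22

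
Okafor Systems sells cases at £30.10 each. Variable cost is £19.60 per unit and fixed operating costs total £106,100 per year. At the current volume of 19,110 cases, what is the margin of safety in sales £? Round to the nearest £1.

£271,058

Unit CM = price − variable cost = £30.10 − £19.60 = £10.50. Break-even units = £106,100 ÷ £10.50 = 10,104.76; break-even revenue = 10,104.76 × £30.10 = £304,153.33.
Actual sales revenue = 19,110 × £30.10 = £575,211.00.
Margin of safety = £575,211.00 − £304,153.33 = £271,058.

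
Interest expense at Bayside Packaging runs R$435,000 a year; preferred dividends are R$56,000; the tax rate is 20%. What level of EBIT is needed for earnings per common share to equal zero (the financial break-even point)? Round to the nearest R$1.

Preferred dividends are paid after tax, so their pre-tax equivalent is R$56,000 ÷ (1 − 0.20) = R$70,000.00.
Financial break-even EBIT = interest + D_p ÷ (1 − t) = R$435,000 + R$70,000.00 = R$505,000.00.

R$505,000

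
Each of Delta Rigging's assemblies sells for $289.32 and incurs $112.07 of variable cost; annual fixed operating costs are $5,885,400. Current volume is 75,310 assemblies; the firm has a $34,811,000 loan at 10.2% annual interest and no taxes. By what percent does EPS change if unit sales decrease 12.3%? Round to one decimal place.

-42.0%

Contribution at this volume is 75,310 × $177.25 = $13,348,697.50.
EBIT = $13,348,697.50 − $5,885,400 = $7,463,297.50.
After interest of $3,550,722.00, pre-tax earnings = $3,912,575.50.
Degree of combined leverage = contribution ÷ (EBIT − I) = $13,348,697.50 ÷ $3,912,575.50 = 3.4117.
%ΔEPS = DCL × %ΔSales = 3.4117 × -12.3% = -42.0%.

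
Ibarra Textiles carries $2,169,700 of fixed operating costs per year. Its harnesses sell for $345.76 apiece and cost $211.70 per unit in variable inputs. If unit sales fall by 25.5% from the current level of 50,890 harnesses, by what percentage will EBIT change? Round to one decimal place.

-37.4%

At 50,890 units, contribution = 50,890 × $134.06 = $6,822,313.40.
Subtracting fixed costs: EBIT = $6,822,313.40 − $2,169,700 = $4,652,613.40.
So DOL = total CM / EBIT = $6,822,313.40 / $4,652,613.40 = 1.4663.
%ΔEBIT = DOL × %ΔSales = 1.4663 × -25.5% = -37.4%.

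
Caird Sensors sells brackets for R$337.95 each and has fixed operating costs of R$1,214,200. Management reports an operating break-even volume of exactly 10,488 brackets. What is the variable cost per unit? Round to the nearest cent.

R$222.18

Contribution per unit must be FC / Q = R$1,214,200 / 10,488 = R$115.7704.
Variable cost per unit = R$337.95 − R$115.7704 = R$222.18.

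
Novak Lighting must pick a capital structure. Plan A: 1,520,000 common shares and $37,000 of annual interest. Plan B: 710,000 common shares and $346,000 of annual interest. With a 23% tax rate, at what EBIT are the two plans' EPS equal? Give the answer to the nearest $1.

At indifference, (EBIT − 37,000)(1 − t)/1,520,000 = (EBIT − 346,000)(1 − t)/710,000.
The (1 − t) factor cancels: (EBIT − 37,000) × 710,000 = (EBIT − 346,000) × 1,520,000.
EBIT × (1,520,000 − 710,000) = 346,000 × 1,520,000 − 37,000 × 710,000 = 499,650,000,000, so EBIT = 499,650,000,000 ÷ 810,000 = 616,851.85.

$616,852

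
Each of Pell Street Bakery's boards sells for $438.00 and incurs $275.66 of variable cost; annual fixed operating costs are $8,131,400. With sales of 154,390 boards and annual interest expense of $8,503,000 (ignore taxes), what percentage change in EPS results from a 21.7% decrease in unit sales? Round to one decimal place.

Contribution at this volume is 154,390 × $162.34 = $25,063,672.60.
Subtracting fixed costs: EBIT = $25,063,672.60 − $8,131,400 = $16,932,272.60.
After interest of $8,503,000.00, pre-tax earnings = $8,429,272.60.
Degree of combined leverage = contribution ÷ (EBIT − I) = $25,063,672.60 ÷ $8,429,272.60 = 2.9734.
EPS therefore changes by 2.9734 × (-21.7%) = -64.5%.

-64.5%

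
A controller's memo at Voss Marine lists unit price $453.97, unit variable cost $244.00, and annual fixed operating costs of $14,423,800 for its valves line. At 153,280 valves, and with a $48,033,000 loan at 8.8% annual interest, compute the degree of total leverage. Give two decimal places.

Total contribution margin = 153,280 × $209.97 = $32,184,201.60.
Operating income = contribution − fixed costs = $32,184,201.60 − $14,423,800 = $17,760,401.60. Interest = $4,226,904.00.
DOL = $32,184,201.60 ÷ $17,760,401.60 = 1.8121; DFL = $17,760,401.60 ÷ $13,533,497.60 = 1.3123.
DCL = DOL × DFL = 1.8121 × 1.3123 = 2.3780.

2.38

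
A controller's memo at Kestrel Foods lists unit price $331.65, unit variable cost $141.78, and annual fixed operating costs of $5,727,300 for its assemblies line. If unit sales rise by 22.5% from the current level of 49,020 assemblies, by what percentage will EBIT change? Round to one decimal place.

+58.5%

Total contribution margin = 49,020 × $189.87 = $9,307,427.40.
EBIT = $9,307,427.40 − $5,727,300 = $3,580,127.40.
DOL = contribution ÷ EBIT = $9,307,427.40 ÷ $3,580,127.40 = 2.5997.
Operating income changes by 2.5997 × +22.5% = +58.5%.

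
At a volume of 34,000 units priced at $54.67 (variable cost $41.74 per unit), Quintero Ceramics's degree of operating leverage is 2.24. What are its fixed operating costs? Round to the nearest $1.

$243,361

Total contribution margin = 34,000 × $12.93 = $439,620.00.
DOL = contribution / EBIT, so EBIT = $439,620.00 / 2.24 = $196,258.93.
And FC = contribution − EBIT = $439,620.00 − $196,258.93 = $243,361.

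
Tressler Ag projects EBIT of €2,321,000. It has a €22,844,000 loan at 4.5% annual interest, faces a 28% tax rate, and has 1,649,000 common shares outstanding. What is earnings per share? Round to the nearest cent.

Pre-tax income = €2,321,000 − €1,027,980.00 = €1,293,020.00.
After tax at 28%: net income = €1,293,020.00 × 0.72 = €930,974.40.
Per share: €930,974.40 / 1,649,000 shares = €0.56.

€0.56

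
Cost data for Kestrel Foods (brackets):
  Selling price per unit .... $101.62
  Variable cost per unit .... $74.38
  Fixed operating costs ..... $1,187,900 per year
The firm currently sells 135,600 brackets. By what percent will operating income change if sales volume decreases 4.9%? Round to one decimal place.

-7.2%

At 135,600 units, contribution = 135,600 × $27.24 = $3,693,744.00.
Operating income = contribution − fixed costs = $3,693,744.00 − $1,187,900 = $2,505,844.00.
DOL = contribution ÷ EBIT = $3,693,744.00 ÷ $2,505,844.00 = 1.4741.
Operating income changes by 1.4741 × -4.9% = -7.2%.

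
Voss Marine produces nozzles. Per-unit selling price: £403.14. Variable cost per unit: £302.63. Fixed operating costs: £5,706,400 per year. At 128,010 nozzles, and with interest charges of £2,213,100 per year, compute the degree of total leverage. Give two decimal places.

At 128,010 units, contribution = 128,010 × £100.51 = £12,866,285.10.
EBIT = £12,866,285.10 − £5,706,400 = £7,159,885.10. Interest = £2,213,100.00.
DOL = £12,866,285.10 ÷ £7,159,885.10 = 1.7970; DFL = £7,159,885.10 ÷ £4,946,785.10 = 1.4474.
DCL = DOL × DFL = 1.7970 × 1.4474 = 2.6010.

2.60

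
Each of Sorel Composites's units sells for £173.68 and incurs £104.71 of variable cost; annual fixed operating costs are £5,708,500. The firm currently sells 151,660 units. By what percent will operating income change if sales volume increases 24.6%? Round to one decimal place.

+54.2%

Contribution at this volume is 151,660 × £68.97 = £10,459,990.20.
EBIT = £10,459,990.20 − £5,708,500 = £4,751,490.20.
Degree of operating leverage = £10,459,990.20 / £4,751,490.20 = 2.2014.
So EBIT moves 2.2014 × (+24.6%) = +54.2%.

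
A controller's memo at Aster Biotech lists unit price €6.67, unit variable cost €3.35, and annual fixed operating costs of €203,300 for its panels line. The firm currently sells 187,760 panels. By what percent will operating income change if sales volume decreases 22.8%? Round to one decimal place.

-33.8%

At 187,760 units, contribution = 187,760 × €3.32 = €623,363.20.
EBIT = €623,363.20 − €203,300 = €420,063.20.
So DOL = total CM / EBIT = €623,363.20 / €420,063.20 = 1.4840.
Operating income changes by 1.4840 × -22.8% = -33.8%.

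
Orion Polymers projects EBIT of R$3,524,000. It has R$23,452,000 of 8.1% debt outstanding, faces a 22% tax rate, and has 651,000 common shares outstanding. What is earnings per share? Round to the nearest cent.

R$1.95

Interest = R$1,899,612.00, so EBT = R$3,524,000 − R$1,899,612.00 = R$1,624,388.00.
After tax at 22%: net income = R$1,624,388.00 × 0.78 = R$1,267,022.64.
Per share: R$1,267,022.64 / 651,000 shares = R$1.95.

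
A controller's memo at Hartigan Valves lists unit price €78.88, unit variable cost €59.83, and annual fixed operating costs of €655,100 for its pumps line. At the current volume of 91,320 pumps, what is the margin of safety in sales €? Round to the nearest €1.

Each unit contributes €78.88 − €59.83 = €19.05. Break-even units = €655,100 ÷ €19.05 = 34,388.45; break-even revenue = 34,388.45 × €78.88 = €2,712,561.05.
Actual sales revenue = 91,320 × €78.88 = €7,203,321.60.
Margin of safety = €7,203,321.60 − €2,712,561.05 = €4,490,761.

€4,490,761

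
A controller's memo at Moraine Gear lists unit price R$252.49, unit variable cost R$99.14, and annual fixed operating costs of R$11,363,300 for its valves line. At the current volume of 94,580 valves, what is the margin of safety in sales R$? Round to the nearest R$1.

R$5,170,888

Unit CM = price − variable cost = R$252.49 − R$99.14 = R$153.35. Break-even units = R$11,363,300 ÷ R$153.35 = 74,100.42; break-even revenue = 74,100.42 × R$252.49 = R$18,709,616.02.
Current sales = 94,580 × R$252.49 = R$23,880,504.20.
Margin of safety = R$23,880,504.20 − R$18,709,616.02 = R$5,170,888.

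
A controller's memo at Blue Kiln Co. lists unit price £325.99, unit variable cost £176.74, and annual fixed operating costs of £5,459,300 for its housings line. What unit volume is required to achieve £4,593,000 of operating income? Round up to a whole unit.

Unit CM = price − variable cost = £325.99 − £176.74 = £149.25.
Units = (FC + target) / CM = (£5,459,300 + £4,593,000) / £149.25 = 67,352.09, so 67,353 housings.

67,353 housings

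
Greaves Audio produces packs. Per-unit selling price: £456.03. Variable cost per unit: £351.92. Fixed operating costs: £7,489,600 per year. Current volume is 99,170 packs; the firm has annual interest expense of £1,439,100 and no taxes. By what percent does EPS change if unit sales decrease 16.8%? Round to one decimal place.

-124.3%

Contribution at this volume is 99,170 × £104.11 = £10,324,588.70.
EBIT = £10,324,588.70 − £7,489,600 = £2,834,988.70.
Interest = £1,439,100.00, so EBIT − I = £1,395,888.70.
Degree of combined leverage = contribution ÷ (EBIT − I) = £10,324,588.70 ÷ £1,395,888.70 = 7.3964.
EPS therefore changes by 7.3964 × (-16.8%) = -124.3%.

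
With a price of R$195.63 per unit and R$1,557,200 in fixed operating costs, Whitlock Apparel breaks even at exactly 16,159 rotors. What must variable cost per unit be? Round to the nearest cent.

R$99.26

Contribution per unit must be FC / Q = R$1,557,200 / 16,159 = R$96.3673.
Variable cost per unit = R$195.63 − R$96.3673 = R$99.26.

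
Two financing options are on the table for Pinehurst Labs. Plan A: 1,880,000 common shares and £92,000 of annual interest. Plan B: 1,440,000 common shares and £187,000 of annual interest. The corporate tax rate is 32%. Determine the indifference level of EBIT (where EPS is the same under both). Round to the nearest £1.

£497,909

At indifference, (EBIT − 92,000)(1 − t)/1,880,000 = (EBIT − 187,000)(1 − t)/1,440,000.
Cancelling (1 − t) and cross-multiplying: 1,440,000·(EBIT − 92,000) = 1,880,000·(EBIT − 187,000).
EBIT × (1,880,000 − 1,440,000) = 187,000 × 1,880,000 − 92,000 × 1,440,000 = 219,080,000,000, so EBIT = 219,080,000,000 ÷ 440,000 = 497,909.09.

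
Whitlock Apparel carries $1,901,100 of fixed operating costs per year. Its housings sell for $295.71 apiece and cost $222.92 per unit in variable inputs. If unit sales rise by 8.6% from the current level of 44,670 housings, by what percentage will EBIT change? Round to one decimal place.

+20.7%

Contribution at this volume is 44,670 × $72.79 = $3,251,529.30.
Subtracting fixed costs: EBIT = $3,251,529.30 − $1,901,100 = $1,350,429.30.
DOL = contribution ÷ EBIT = $3,251,529.30 ÷ $1,350,429.30 = 2.4078.
So EBIT moves 2.4078 × (+8.6%) = +20.7%.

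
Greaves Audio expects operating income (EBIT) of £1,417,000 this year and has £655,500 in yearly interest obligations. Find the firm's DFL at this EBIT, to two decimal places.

1.86

Interest = £655,500.00.
Degree of financial leverage = EBIT / (EBIT − interest) = £1,417,000 / £761,500.00 = 1.8608.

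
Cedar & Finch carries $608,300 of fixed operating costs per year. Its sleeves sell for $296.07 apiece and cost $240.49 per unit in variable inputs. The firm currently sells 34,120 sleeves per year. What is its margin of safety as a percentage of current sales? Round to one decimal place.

67.9%

Contribution margin per unit = $296.07 − $240.49 = $55.58. Break-even units = $608,300 ÷ $55.58 = 10,944.58; break-even revenue = 10,944.58 × $296.07 = $3,240,363.10.
Actual sales revenue = 34,120 × $296.07 = $10,101,908.40.
Margin of safety = ($10,101,908.40 − $3,240,363.10) ÷ $10,101,908.40 = 67.9%.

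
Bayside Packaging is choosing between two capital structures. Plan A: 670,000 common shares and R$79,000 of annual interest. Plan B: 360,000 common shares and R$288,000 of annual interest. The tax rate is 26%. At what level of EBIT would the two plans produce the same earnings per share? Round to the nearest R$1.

At indifference, (EBIT − 79,000)(1 − t)/670,000 = (EBIT − 288,000)(1 − t)/360,000.
Cancelling (1 − t) and cross-multiplying: 360,000·(EBIT − 79,000) = 670,000·(EBIT − 288,000).
Solving, EBIT = (288,000·670,000 − 79,000·360,000) / (670,000 − 360,000) = 164,520,000,000 / 310,000 = 530,709.68.

R$530,710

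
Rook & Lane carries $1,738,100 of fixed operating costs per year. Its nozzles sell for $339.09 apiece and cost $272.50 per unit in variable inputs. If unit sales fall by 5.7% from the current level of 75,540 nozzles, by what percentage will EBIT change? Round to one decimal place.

-8.7%

Total contribution margin = 75,540 × $66.59 = $5,030,208.60.
Subtracting fixed costs: EBIT = $5,030,208.60 − $1,738,100 = $3,292,108.60.
Degree of operating leverage = $5,030,208.60 / $3,292,108.60 = 1.5280.
%ΔEBIT = DOL × %ΔSales = 1.5280 × -5.7% = -8.7%.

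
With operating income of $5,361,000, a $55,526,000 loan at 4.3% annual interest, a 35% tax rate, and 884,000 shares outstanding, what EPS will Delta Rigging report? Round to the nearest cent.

Interest = $2,387,618.00, so EBT = $5,361,000 − $2,387,618.00 = $2,973,382.00.
Net income = $2,973,382.00 × (1 − 0.35) = $1,932,698.30.
Per share: $1,932,698.30 / 884,000 shares = $2.19.

$2.19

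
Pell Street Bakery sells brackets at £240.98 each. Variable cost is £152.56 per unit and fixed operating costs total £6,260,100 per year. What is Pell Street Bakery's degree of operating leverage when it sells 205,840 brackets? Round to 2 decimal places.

Contribution at this volume is 205,840 × £88.42 = £18,200,372.80.
Subtracting fixed costs: EBIT = £18,200,372.80 − £6,260,100 = £11,940,272.80.
Degree of operating leverage = £18,200,372.80 / £11,940,272.80 = 1.5243.

1.52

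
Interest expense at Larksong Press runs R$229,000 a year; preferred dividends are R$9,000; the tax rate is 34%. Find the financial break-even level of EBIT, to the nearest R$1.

R$242,636

Grossing the preferred dividend up to pre-tax terms: R$9,000 / (1 − 0.34) = R$13,636.36.
EPS = 0 when EBIT covers interest plus the pre-tax preferred burden: R$229,000 + R$13,636.36 = R$242,636.36.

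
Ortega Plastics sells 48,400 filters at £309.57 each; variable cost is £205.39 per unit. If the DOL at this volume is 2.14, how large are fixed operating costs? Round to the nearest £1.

At 48,400 units, contribution = 48,400 × £104.18 = £5,042,312.00.
DOL = contribution / EBIT, so EBIT = £5,042,312.00 / 2.14 = £2,356,220.56.
And FC = contribution − EBIT = £5,042,312.00 − £2,356,220.56 = £2,686,091.

£2,686,091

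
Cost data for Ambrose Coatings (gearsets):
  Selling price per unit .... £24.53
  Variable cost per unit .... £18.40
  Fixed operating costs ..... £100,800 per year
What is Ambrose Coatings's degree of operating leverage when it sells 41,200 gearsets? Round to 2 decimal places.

At 41,200 units, contribution = 41,200 × £6.13 = £252,556.00.
Operating income = contribution − fixed costs = £252,556.00 − £100,800 = £151,756.00.
So DOL = total CM / EBIT = £252,556.00 / £151,756.00 = 1.6642.

1.66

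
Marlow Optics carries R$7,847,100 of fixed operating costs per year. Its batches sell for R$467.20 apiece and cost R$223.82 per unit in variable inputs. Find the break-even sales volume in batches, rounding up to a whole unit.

Unit CM = price − variable cost = R$467.20 − R$223.82 = R$243.38.
Units to break even: R$7,847,100 ÷ R$243.38 = 32,242.17, rounded up to 32,243.

32,243 batches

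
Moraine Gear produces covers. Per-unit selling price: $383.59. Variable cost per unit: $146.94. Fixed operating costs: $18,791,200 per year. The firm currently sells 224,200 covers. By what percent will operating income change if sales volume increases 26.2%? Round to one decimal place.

At 224,200 units, contribution = 224,200 × $236.65 = $53,056,930.00.
EBIT = $53,056,930.00 − $18,791,200 = $34,265,730.00.
DOL = contribution ÷ EBIT = $53,056,930.00 ÷ $34,265,730.00 = 1.5484.
%ΔEBIT = DOL × %ΔSales = 1.5484 × +26.2% = +40.6%.

+40.6%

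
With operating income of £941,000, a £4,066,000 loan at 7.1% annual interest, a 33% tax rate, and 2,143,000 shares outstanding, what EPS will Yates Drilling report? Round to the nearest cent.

Interest = £288,686.00, so EBT = £941,000 − £288,686.00 = £652,314.00.
Net income = £652,314.00 × (1 − 0.33) = £437,050.38.
Per share: £437,050.38 / 2,143,000 shares = £0.20.

£0.20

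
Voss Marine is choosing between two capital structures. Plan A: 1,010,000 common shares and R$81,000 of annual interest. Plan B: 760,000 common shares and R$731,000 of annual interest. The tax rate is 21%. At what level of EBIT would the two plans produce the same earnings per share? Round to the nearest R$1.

R$2,707,000

At indifference, (EBIT − 81,000)(1 − t)/1,010,000 = (EBIT − 731,000)(1 − t)/760,000.
Cancelling (1 − t) and cross-multiplying: 760,000·(EBIT − 81,000) = 1,010,000·(EBIT − 731,000).
EBIT × (1,010,000 − 760,000) = 731,000 × 1,010,000 − 81,000 × 760,000 = 676,750,000,000, so EBIT = 676,750,000,000 ÷ 250,000 = 2,707,000.00.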